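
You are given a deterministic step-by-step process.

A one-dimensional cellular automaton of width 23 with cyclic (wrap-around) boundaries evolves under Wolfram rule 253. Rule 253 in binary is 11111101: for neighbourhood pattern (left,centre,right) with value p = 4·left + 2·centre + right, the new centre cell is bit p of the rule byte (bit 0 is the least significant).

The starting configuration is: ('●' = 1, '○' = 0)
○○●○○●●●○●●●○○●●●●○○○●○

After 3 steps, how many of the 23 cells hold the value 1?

[0] ○○●○○●●●○●●●○○●●●●○○○●○
[1] ●○●●○●●●●●●●●○●●●●●●○●●
[2] ●●●●●●●●●●●●●●●●●●●●●●●
[3] ●●●●●●●●●●●●●●●●●●●●●●●

23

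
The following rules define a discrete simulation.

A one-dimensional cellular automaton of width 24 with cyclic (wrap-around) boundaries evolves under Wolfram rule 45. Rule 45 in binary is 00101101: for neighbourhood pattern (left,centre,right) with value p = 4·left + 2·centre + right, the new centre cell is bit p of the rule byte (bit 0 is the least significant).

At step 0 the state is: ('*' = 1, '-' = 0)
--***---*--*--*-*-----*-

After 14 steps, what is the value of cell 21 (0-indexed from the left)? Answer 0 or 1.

0) --***---*--*--*-*-----*-
1) *-*---*-*--*--***-***-*-
2) ***-*-***--*--*--**--***
3) ---****----*--*--*---*--
4) **-*----**-*--*--*-*-*-*
5) --**-**-*-**--*--*******
6) --*-**-****---*--*------
7) *-***-**----*-*--*-*****
8) -**--**--**-***--***----
9) -*---*---*-**----*---***
10) **-*-*-*-***--**-*-*-*--
11) *-********----*-******--
12) ***--------**-***-------
13) *---******-*-**---*****-
14) *-*-*-----****--*-*----*

0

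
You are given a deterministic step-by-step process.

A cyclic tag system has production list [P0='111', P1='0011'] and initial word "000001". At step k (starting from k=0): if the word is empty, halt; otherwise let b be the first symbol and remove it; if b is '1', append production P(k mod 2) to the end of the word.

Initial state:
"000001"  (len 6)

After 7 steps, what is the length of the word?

3

[0] "000001"  (len 6)
[1] "00001"  (len 5)
[2] "0001"  (len 4)
[3] "001"  (len 3)
[4] "01"  (len 2)
[5] "1"  (len 1)
[6] "0011"  (len 4)
[7] "011"  (len 3)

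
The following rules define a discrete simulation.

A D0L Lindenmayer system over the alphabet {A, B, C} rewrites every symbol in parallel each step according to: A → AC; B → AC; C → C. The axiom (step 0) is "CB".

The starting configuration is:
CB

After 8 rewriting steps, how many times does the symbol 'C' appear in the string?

9

t=0: CB
t=1: CAC
t=2: CACC
t=3: CACCC
t=4: CACCCC
t=5: CACCCCC
t=6: CACCCCCC
t=7: CACCCCCCC
t=8: CACCCCCCCC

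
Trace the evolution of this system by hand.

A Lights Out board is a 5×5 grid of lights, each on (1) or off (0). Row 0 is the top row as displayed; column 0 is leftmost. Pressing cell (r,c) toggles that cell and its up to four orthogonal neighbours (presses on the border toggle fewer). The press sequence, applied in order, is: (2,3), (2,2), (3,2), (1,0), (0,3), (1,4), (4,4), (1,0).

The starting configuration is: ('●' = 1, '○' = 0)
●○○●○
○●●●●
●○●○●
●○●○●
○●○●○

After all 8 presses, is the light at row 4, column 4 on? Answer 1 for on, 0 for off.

step 0: ●○○●○
○●●●●
●○●○●
●○●○●
○●○●○
step 1: ●○○●○
○●●○●
●○○●○
●○●●●
○●○●○
step 2: ●○○●○
○●○○●
●●●○○
●○○●●
○●○●○
step 3: ●○○●○
○●○○●
●●○○○
●●●○●
○●●●○
step 4: ○○○●○
●○○○●
○●○○○
●●●○●
○●●●○
step 5: ○○●○●
●○○●●
○●○○○
●●●○●
○●●●○
step 6: ○○●○○
●○○○○
○●○○●
●●●○●
○●●●○
step 7: ○○●○○
●○○○○
○●○○●
●●●○○
○●●○●
step 8: ●○●○○
○●○○○
●●○○●
●●●○○
○●●○●

1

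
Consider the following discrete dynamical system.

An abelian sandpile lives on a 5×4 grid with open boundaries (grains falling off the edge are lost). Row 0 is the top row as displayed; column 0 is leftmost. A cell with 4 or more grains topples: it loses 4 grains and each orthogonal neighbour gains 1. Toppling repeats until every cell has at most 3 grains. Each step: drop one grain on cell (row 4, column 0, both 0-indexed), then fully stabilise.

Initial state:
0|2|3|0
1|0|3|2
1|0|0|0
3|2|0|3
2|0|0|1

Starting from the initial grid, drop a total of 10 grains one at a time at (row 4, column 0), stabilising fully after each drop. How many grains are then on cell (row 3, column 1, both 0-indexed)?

3

step 0: 0|2|3|0
1|0|3|2
1|0|0|0
3|2|0|3
2|0|0|1
step 1: 0|2|3|0
1|0|3|2
1|0|0|0
3|2|0|3
3|0|0|1
step 2: 0|2|3|0
1|0|3|2
2|0|0|0
0|3|0|3
1|1|0|1
step 3: 0|2|3|0
1|0|3|2
2|0|0|0
0|3|0|3
2|1|0|1
step 4: 0|2|3|0
1|0|3|2
2|0|0|0
0|3|0|3
3|1|0|1
step 5: 0|2|3|0
1|0|3|2
2|0|0|0
1|3|0|3
0|2|0|1
step 6: 0|2|3|0
1|0|3|2
2|0|0|0
1|3|0|3
1|2|0|1
step 7: 0|2|3|0
1|0|3|2
2|0|0|0
1|3|0|3
2|2|0|1
step 8: 0|2|3|0
1|0|3|2
2|0|0|0
1|3|0|3
3|2|0|1
step 9: 0|2|3|0
1|0|3|2
2|0|0|0
2|3|0|3
0|3|0|1
step 10: 0|2|3|0
1|0|3|2
2|0|0|0
2|3|0|3
1|3|0|1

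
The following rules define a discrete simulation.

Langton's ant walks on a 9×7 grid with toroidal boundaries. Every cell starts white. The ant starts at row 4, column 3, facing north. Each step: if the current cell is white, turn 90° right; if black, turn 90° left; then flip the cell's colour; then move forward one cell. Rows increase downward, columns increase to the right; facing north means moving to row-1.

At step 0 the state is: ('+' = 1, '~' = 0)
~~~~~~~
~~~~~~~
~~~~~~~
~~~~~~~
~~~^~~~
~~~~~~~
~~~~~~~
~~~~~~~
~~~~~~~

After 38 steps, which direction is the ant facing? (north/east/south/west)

step 0: ~~~~~~~
~~~~~~~
~~~~~~~
~~~~~~~
~~~^~~~
~~~~~~~
~~~~~~~
~~~~~~~
~~~~~~~
step 1: ~~~~~~~
~~~~~~~
~~~~~~~
~~~~~~~
~~~+>~~
~~~~~~~
~~~~~~~
~~~~~~~
~~~~~~~
step 2: ~~~~~~~
~~~~~~~
~~~~~~~
~~~~~~~
~~~++~~
~~~~v~~
~~~~~~~
~~~~~~~
~~~~~~~
step 3: ~~~~~~~
~~~~~~~
~~~~~~~
~~~~~~~
~~~++~~
~~~<+~~
~~~~~~~
~~~~~~~
~~~~~~~
step 4: ~~~~~~~
~~~~~~~
~~~~~~~
~~~~~~~
~~~^+~~
~~~++~~
~~~~~~~
~~~~~~~
~~~~~~~
step 5: ~~~~~~~
~~~~~~~
~~~~~~~
~~~~~~~
~~<~+~~
~~~++~~
~~~~~~~
~~~~~~~
~~~~~~~
step 6: ~~~~~~~
~~~~~~~
~~~~~~~
~~^~~~~
~~+~+~~
~~~++~~
~~~~~~~
~~~~~~~
~~~~~~~
step 7: ~~~~~~~
~~~~~~~
~~~~~~~
~~+>~~~
~~+~+~~
~~~++~~
~~~~~~~
~~~~~~~
~~~~~~~
step 8: ~~~~~~~
~~~~~~~
~~~~~~~
~~++~~~
~~+v+~~
~~~++~~
~~~~~~~
~~~~~~~
~~~~~~~
step 9: ~~~~~~~
~~~~~~~
~~~~~~~
~~++~~~
~~<++~~
~~~++~~
~~~~~~~
~~~~~~~
~~~~~~~
step 10: ~~~~~~~
~~~~~~~
~~~~~~~
~~++~~~
~~~++~~
~~v++~~
~~~~~~~
~~~~~~~
~~~~~~~
step 11: ~~~~~~~
~~~~~~~
~~~~~~~
~~++~~~
~~~++~~
~<+++~~
~~~~~~~
~~~~~~~
~~~~~~~
step 12: ~~~~~~~
~~~~~~~
~~~~~~~
~~++~~~
~^~++~~
~++++~~
~~~~~~~
~~~~~~~
~~~~~~~
step 13: ~~~~~~~
~~~~~~~
~~~~~~~
~~++~~~
~+>++~~
~++++~~
~~~~~~~
~~~~~~~
~~~~~~~
step 14: ~~~~~~~
~~~~~~~
~~~~~~~
~~++~~~
~++++~~
~+v++~~
~~~~~~~
~~~~~~~
~~~~~~~
step 15: ~~~~~~~
~~~~~~~
~~~~~~~
~~++~~~
~++++~~
~+~>+~~
~~~~~~~
~~~~~~~
~~~~~~~
step 16: ~~~~~~~
~~~~~~~
~~~~~~~
~~++~~~
~++^+~~
~+~~+~~
~~~~~~~
~~~~~~~
~~~~~~~
step 17: ~~~~~~~
~~~~~~~
~~~~~~~
~~++~~~
~+<~+~~
~+~~+~~
~~~~~~~
~~~~~~~
~~~~~~~
step 18: ~~~~~~~
~~~~~~~
~~~~~~~
~~++~~~
~+~~+~~
~+v~+~~
~~~~~~~
~~~~~~~
~~~~~~~
step 19: ~~~~~~~
~~~~~~~
~~~~~~~
~~++~~~
~+~~+~~
~<+~+~~
~~~~~~~
~~~~~~~
~~~~~~~
step 20: ~~~~~~~
~~~~~~~
~~~~~~~
~~++~~~
~+~~+~~
~~+~+~~
~v~~~~~
~~~~~~~
~~~~~~~
step 21: ~~~~~~~
~~~~~~~
~~~~~~~
~~++~~~
~+~~+~~
~~+~+~~
<+~~~~~
~~~~~~~
~~~~~~~
step 22: ~~~~~~~
~~~~~~~
~~~~~~~
~~++~~~
~+~~+~~
^~+~+~~
++~~~~~
~~~~~~~
~~~~~~~
step 23: ~~~~~~~
~~~~~~~
~~~~~~~
~~++~~~
~+~~+~~
+>+~+~~
++~~~~~
~~~~~~~
~~~~~~~
step 24: ~~~~~~~
~~~~~~~
~~~~~~~
~~++~~~
~+~~+~~
+++~+~~
+v~~~~~
~~~~~~~
~~~~~~~
step 25: ~~~~~~~
~~~~~~~
~~~~~~~
~~++~~~
~+~~+~~
+++~+~~
+~>~~~~
~~~~~~~
~~~~~~~
step 26: ~~~~~~~
~~~~~~~
~~~~~~~
~~++~~~
~+~~+~~
+++~+~~
+~+~~~~
~~v~~~~
~~~~~~~
step 27: ~~~~~~~
~~~~~~~
~~~~~~~
~~++~~~
~+~~+~~
+++~+~~
+~+~~~~
~<+~~~~
~~~~~~~
step 28: ~~~~~~~
~~~~~~~
~~~~~~~
~~++~~~
~+~~+~~
+++~+~~
+^+~~~~
~++~~~~
~~~~~~~
step 29: ~~~~~~~
~~~~~~~
~~~~~~~
~~++~~~
~+~~+~~
+++~+~~
++>~~~~
~++~~~~
~~~~~~~
step 30: ~~~~~~~
~~~~~~~
~~~~~~~
~~++~~~
~+~~+~~
++^~+~~
++~~~~~
~++~~~~
~~~~~~~
step 31: ~~~~~~~
~~~~~~~
~~~~~~~
~~++~~~
~+~~+~~
+<~~+~~
++~~~~~
~++~~~~
~~~~~~~
step 32: ~~~~~~~
~~~~~~~
~~~~~~~
~~++~~~
~+~~+~~
+~~~+~~
+v~~~~~
~++~~~~
~~~~~~~
step 33: ~~~~~~~
~~~~~~~
~~~~~~~
~~++~~~
~+~~+~~
+~~~+~~
+~>~~~~
~++~~~~
~~~~~~~
step 34: ~~~~~~~
~~~~~~~
~~~~~~~
~~++~~~
~+~~+~~
+~~~+~~
+~+~~~~
~+v~~~~
~~~~~~~
step 35: ~~~~~~~
~~~~~~~
~~~~~~~
~~++~~~
~+~~+~~
+~~~+~~
+~+~~~~
~+~>~~~
~~~~~~~
step 36: ~~~~~~~
~~~~~~~
~~~~~~~
~~++~~~
~+~~+~~
+~~~+~~
+~+~~~~
~+~+~~~
~~~v~~~
step 37: ~~~~~~~
~~~~~~~
~~~~~~~
~~++~~~
~+~~+~~
+~~~+~~
+~+~~~~
~+~+~~~
~~<+~~~
step 38: ~~~~~~~
~~~~~~~
~~~~~~~
~~++~~~
~+~~+~~
+~~~+~~
+~+~~~~
~+^+~~~
~~++~~~

north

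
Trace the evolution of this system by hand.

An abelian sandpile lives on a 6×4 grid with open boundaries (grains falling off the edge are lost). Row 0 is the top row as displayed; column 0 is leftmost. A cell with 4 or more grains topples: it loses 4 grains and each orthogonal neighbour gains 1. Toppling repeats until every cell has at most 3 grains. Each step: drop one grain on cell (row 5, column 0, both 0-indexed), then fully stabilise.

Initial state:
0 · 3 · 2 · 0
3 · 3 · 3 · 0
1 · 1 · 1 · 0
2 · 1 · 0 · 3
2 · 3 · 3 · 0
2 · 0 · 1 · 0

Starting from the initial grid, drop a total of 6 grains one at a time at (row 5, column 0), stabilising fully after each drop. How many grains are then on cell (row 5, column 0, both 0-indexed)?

0) 0 · 3 · 2 · 0
3 · 3 · 3 · 0
1 · 1 · 1 · 0
2 · 1 · 0 · 3
2 · 3 · 3 · 0
2 · 0 · 1 · 0
1) 0 · 3 · 2 · 0
3 · 3 · 3 · 0
1 · 1 · 1 · 0
2 · 1 · 0 · 3
2 · 3 · 3 · 0
3 · 0 · 1 · 0
2) 0 · 3 · 2 · 0
3 · 3 · 3 · 0
1 · 1 · 1 · 0
2 · 1 · 0 · 3
3 · 3 · 3 · 0
0 · 1 · 1 · 0
3) 0 · 3 · 2 · 0
3 · 3 · 3 · 0
1 · 1 · 1 · 0
2 · 1 · 0 · 3
3 · 3 · 3 · 0
1 · 1 · 1 · 0
4) 0 · 3 · 2 · 0
3 · 3 · 3 · 0
1 · 1 · 1 · 0
2 · 1 · 0 · 3
3 · 3 · 3 · 0
2 · 1 · 1 · 0
5) 0 · 3 · 2 · 0
3 · 3 · 3 · 0
1 · 1 · 1 · 0
2 · 1 · 0 · 3
3 · 3 · 3 · 0
3 · 1 · 1 · 0
6) 0 · 3 · 2 · 0
3 · 3 · 3 · 0
1 · 1 · 1 · 0
3 · 2 · 1 · 3
1 · 1 · 0 · 1
1 · 3 · 2 · 0

1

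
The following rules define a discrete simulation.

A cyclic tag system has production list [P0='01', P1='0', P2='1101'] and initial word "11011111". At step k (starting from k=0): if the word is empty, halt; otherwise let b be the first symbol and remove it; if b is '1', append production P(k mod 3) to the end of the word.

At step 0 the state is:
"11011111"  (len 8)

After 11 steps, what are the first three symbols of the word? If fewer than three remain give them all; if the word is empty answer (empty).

[0] "11011111"  (len 8)
[1] "101111101"  (len 9)
[2] "011111010"  (len 9)
[3] "11111010"  (len 8)
[4] "111101001"  (len 9)
[5] "111010010"  (len 9)
[6] "110100101101"  (len 12)
[7] "1010010110101"  (len 13)
[8] "0100101101010"  (len 13)
[9] "100101101010"  (len 12)
[10] "0010110101001"  (len 13)
[11] "010110101001"  (len 12)

010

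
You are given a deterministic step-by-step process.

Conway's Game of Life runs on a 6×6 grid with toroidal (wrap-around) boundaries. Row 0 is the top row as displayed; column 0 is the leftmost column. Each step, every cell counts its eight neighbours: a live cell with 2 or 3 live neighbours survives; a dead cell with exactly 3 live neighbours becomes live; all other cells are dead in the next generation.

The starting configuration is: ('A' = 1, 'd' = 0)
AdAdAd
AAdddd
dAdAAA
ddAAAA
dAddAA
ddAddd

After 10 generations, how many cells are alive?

6

step 0: AdAdAd
AAdddd
dAdAAA
ddAAAA
dAddAA
ddAddd
step 1: AdAAdA
dddddd
dAdddd
dAdddd
AAdddA
AdAdAd
step 2: AdAAAA
AAAddd
dddddd
dAAddd
ddAddA
ddAdAd
step 3: AdddAd
AdAdAd
Addddd
dAAddd
ddAddd
AdAddd
step 4: Addddd
AddAdd
AdAAdA
dAAddd
ddAAdd
dddAdA
step 5: AdddAA
AdAAAd
AddAAA
AdddAd
dAdAAd
ddAAAd
step 6: Addddd
ddAddd
AdAddd
AAAddd
dAdddd
AAAddd
step 7: AdAddd
dddddd
AdAAdd
AdAddd
dddddd
AdAddd
step 8: dddddd
ddAAdd
ddAAdd
ddAAdd
dddddd
dddddd
step 9: dddddd
ddAAdd
dAddAd
ddAAdd
dddddd
dddddd
step 10: dddddd
ddAAdd
dAddAd
ddAAdd
dddddd
dddddd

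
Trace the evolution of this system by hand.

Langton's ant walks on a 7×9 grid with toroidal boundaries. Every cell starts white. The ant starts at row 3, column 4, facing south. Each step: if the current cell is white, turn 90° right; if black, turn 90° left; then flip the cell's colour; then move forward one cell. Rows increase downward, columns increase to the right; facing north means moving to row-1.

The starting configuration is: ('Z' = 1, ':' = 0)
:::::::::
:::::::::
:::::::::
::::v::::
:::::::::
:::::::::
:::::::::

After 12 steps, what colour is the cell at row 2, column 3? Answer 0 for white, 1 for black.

1

k=0  :::::::::
:::::::::
:::::::::
::::v::::
:::::::::
:::::::::
:::::::::
k=1  :::::::::
:::::::::
:::::::::
:::<Z::::
:::::::::
:::::::::
:::::::::
k=2  :::::::::
:::::::::
:::^:::::
:::ZZ::::
:::::::::
:::::::::
:::::::::
k=3  :::::::::
:::::::::
:::Z>::::
:::ZZ::::
:::::::::
:::::::::
:::::::::
k=4  :::::::::
:::::::::
:::ZZ::::
:::Zv::::
:::::::::
:::::::::
:::::::::
k=5  :::::::::
:::::::::
:::ZZ::::
:::Z:>:::
:::::::::
:::::::::
:::::::::
k=6  :::::::::
:::::::::
:::ZZ::::
:::Z:Z:::
:::::v:::
:::::::::
:::::::::
k=7  :::::::::
:::::::::
:::ZZ::::
:::Z:Z:::
::::<Z:::
:::::::::
:::::::::
k=8  :::::::::
:::::::::
:::ZZ::::
:::Z^Z:::
::::ZZ:::
:::::::::
:::::::::
k=9  :::::::::
:::::::::
:::ZZ::::
:::ZZ>:::
::::ZZ:::
:::::::::
:::::::::
k=10  :::::::::
:::::::::
:::ZZ^:::
:::ZZ::::
::::ZZ:::
:::::::::
:::::::::
k=11  :::::::::
:::::::::
:::ZZZ>::
:::ZZ::::
::::ZZ:::
:::::::::
:::::::::
k=12  :::::::::
:::::::::
:::ZZZZ::
:::ZZ:v::
::::ZZ:::
:::::::::
:::::::::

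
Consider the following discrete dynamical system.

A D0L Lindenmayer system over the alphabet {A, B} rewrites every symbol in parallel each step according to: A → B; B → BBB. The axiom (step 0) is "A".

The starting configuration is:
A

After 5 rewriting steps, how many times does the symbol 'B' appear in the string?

[0] A
[1] B
[2] BBB
[3] BBBBBBBBB
[4] BBBBBBBBBBBBBBBBBBBBBBBBBBB
[5] BBBBBBBBBBBBBBBBBBBBBBBBBBBBBBBBBBBBBBBBBBBBBBBBBBBBBBBBBBBBBBBBBBBBBBBBBBBBBBBBB

81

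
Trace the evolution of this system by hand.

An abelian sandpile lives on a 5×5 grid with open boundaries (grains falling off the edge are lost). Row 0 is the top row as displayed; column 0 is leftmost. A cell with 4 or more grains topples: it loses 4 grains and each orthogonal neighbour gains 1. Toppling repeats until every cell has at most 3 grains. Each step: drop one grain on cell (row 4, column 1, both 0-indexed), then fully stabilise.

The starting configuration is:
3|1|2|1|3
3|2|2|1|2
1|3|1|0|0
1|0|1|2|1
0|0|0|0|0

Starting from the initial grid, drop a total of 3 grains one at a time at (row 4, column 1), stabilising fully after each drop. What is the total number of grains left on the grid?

33

step 0: 3|1|2|1|3
3|2|2|1|2
1|3|1|0|0
1|0|1|2|1
0|0|0|0|0
step 1: 3|1|2|1|3
3|2|2|1|2
1|3|1|0|0
1|0|1|2|1
0|1|0|0|0
step 2: 3|1|2|1|3
3|2|2|1|2
1|3|1|0|0
1|0|1|2|1
0|2|0|0|0
step 3: 3|1|2|1|3
3|2|2|1|2
1|3|1|0|0
1|0|1|2|1
0|3|0|0|0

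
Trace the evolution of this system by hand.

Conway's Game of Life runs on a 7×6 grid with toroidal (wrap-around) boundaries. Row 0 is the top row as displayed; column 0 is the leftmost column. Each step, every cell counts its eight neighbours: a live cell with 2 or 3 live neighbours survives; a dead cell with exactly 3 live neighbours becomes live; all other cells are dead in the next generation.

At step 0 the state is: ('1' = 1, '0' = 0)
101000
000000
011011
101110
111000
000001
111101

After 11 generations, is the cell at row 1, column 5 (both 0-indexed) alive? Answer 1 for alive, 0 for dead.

gen 0: 101000
000000
011011
101110
111000
000001
111101
gen 1: 101101
101101
111011
000010
101010
000111
001111
gen 2: 000000
000000
001000
001010
000000
110000
010000
gen 3: 000000
000000
000100
000100
010000
110000
110000
gen 4: 000000
000000
000000
001000
111000
001000
110000
gen 5: 000000
000000
000000
001000
001100
001000
010000
gen 6: 000000
000000
000000
001100
011100
011100
000000
gen 7: 000000
000000
000000
010100
000010
010100
001000
gen 8: 000000
000000
000000
000000
000110
001100
001000
gen 9: 000000
000000
000000
000000
001110
001010
001100
gen 10: 000000
000000
000000
000100
001010
010010
001100
gen 11: 000000
000000
000000
000100
001010
010010
001100

0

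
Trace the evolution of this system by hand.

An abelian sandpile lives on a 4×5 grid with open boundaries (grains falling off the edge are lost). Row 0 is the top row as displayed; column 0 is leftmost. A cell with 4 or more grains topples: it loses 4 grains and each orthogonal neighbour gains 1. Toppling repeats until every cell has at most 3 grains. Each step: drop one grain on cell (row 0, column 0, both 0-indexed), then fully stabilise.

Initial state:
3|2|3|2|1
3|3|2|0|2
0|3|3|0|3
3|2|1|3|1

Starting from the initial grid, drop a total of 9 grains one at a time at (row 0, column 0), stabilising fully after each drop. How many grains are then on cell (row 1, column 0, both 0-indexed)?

[0] 3|2|3|2|1
3|3|2|0|2
0|3|3|0|3
3|2|1|3|1
[1] 2|1|1|3|1
1|3|1|1|2
2|1|1|1|3
3|3|2|3|1
[2] 3|1|1|3|1
1|3|1|1|2
2|1|1|1|3
3|3|2|3|1
[3] 0|2|1|3|1
2|3|1|1|2
2|1|1|1|3
3|3|2|3|1
[4] 1|2|1|3|1
2|3|1|1|2
2|1|1|1|3
3|3|2|3|1
[5] 2|2|1|3|1
2|3|1|1|2
2|1|1|1|3
3|3|2|3|1
[6] 3|2|1|3|1
2|3|1|1|2
2|1|1|1|3
3|3|2|3|1
[7] 0|3|1|3|1
3|3|1|1|2
2|1|1|1|3
3|3|2|3|1
[8] 1|3|1|3|1
3|3|1|1|2
2|1|1|1|3
3|3|2|3|1
[9] 2|3|1|3|1
3|3|1|1|2
2|1|1|1|3
3|3|2|3|1

3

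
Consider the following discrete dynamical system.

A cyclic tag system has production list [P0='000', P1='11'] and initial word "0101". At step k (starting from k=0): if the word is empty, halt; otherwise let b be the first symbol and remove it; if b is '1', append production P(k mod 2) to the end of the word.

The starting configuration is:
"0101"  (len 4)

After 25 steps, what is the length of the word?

[0] "0101"  (len 4)
[1] "101"  (len 3)
[2] "0111"  (len 4)
[3] "111"  (len 3)
[4] "1111"  (len 4)
[5] "111000"  (len 6)
[6] "1100011"  (len 7)
[7] "100011000"  (len 9)
[8] "0001100011"  (len 10)
[9] "001100011"  (len 9)
[10] "01100011"  (len 8)
[11] "1100011"  (len 7)
[12] "10001111"  (len 8)
[13] "0001111000"  (len 10)
[14] "001111000"  (len 9)
[15] "01111000"  (len 8)
[16] "1111000"  (len 7)
[17] "111000000"  (len 9)
[18] "1100000011"  (len 10)
[19] "100000011000"  (len 12)
[20] "0000001100011"  (len 13)
[21] "000001100011"  (len 12)
[22] "00001100011"  (len 11)
[23] "0001100011"  (len 10)
[24] "001100011"  (len 9)
[25] "01100011"  (len 8)

8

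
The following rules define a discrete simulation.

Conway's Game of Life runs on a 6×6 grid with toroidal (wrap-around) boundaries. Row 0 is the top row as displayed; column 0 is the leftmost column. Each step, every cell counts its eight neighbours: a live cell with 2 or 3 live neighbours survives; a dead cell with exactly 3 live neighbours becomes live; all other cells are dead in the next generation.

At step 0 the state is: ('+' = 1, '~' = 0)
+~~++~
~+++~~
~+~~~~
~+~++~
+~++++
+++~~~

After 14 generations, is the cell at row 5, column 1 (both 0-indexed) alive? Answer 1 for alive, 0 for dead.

1

0) +~~++~
~+++~~
~+~~~~
~+~++~
+~++++
+++~~~
1) +~~~++
++~++~
++~~+~
~+~~~~
~~~~~~
~~~~~~
2) ++~++~
~~++~~
~~~++~
++~~~~
~~~~~~
~~~~~+
3) ++~+++
~+~~~+
~+~++~
~~~~~~
+~~~~~
+~~~++
4) ~+++~~
~+~~~~
+~+~+~
~~~~~~
+~~~~~
~~~+~~
5) ~+~+~~
+~~~~~
~+~~~~
~+~~~+
~~~~~~
~+~+~~
6) ++~~~~
+++~~~
~+~~~~
+~~~~~
+~+~~~
~~~~~~
7) +~+~~~
~~+~~~
~~+~~~
+~~~~~
~+~~~~
+~~~~~
8) ~~~~~~
~~++~~
~+~~~~
~+~~~~
++~~~~
+~~~~~
9) ~~~~~~
~~+~~~
~+~~~~
~++~~~
++~~~~
++~~~~
10) ~+~~~~
~~~~~~
~+~~~~
~~+~~~
~~~~~~
++~~~~
11) ++~~~~
~~~~~~
~~~~~~
~~~~~~
~+~~~~
++~~~~
12) ++~~~~
~~~~~~
~~~~~~
~~~~~~
++~~~~
~~+~~~
13) ~+~~~~
~~~~~~
~~~~~~
~~~~~~
~+~~~~
~~+~~~
14) ~~~~~~
~~~~~~
~~~~~~
~~~~~~
~~~~~~
~++~~~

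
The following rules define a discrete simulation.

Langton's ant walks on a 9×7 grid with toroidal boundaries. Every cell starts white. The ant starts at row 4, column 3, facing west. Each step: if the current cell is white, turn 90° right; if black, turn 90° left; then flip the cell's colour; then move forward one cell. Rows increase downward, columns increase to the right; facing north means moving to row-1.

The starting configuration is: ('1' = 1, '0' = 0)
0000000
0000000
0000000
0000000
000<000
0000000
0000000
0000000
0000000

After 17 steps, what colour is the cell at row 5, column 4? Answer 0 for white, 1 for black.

0) 0000000
0000000
0000000
0000000
000<000
0000000
0000000
0000000
0000000
1) 0000000
0000000
0000000
000^000
0001000
0000000
0000000
0000000
0000000
2) 0000000
0000000
0000000
0001>00
0001000
0000000
0000000
0000000
0000000
3) 0000000
0000000
0000000
0001100
0001v00
0000000
0000000
0000000
0000000
4) 0000000
0000000
0000000
0001100
000<100
0000000
0000000
0000000
0000000
5) 0000000
0000000
0000000
0001100
0000100
000v000
0000000
0000000
0000000
6) 0000000
0000000
0000000
0001100
0000100
00<1000
0000000
0000000
0000000
7) 0000000
0000000
0000000
0001100
00^0100
0011000
0000000
0000000
0000000
8) 0000000
0000000
0000000
0001100
001>100
0011000
0000000
0000000
0000000
9) 0000000
0000000
0000000
0001100
0011100
001v000
0000000
0000000
0000000
10) 0000000
0000000
0000000
0001100
0011100
0010>00
0000000
0000000
0000000
11) 0000000
0000000
0000000
0001100
0011100
0010100
0000v00
0000000
0000000
12) 0000000
0000000
0000000
0001100
0011100
0010100
000<100
0000000
0000000
13) 0000000
0000000
0000000
0001100
0011100
001^100
0001100
0000000
0000000
14) 0000000
0000000
0000000
0001100
0011100
0011>00
0001100
0000000
0000000
15) 0000000
0000000
0000000
0001100
0011^00
0011000
0001100
0000000
0000000
16) 0000000
0000000
0000000
0001100
001<000
0011000
0001100
0000000
0000000
17) 0000000
0000000
0000000
0001100
0010000
001v000
0001100
0000000
0000000

0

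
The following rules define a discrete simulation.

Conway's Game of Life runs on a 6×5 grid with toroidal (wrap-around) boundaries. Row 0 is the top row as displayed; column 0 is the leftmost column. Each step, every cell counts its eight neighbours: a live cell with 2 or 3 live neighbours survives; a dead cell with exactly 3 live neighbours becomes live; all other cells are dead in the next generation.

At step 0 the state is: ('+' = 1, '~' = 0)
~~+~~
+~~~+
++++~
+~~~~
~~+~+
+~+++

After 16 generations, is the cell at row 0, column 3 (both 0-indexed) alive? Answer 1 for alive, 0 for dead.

gen 0: ~~+~~
+~~~+
++++~
+~~~~
~~+~+
+~+++
gen 1: ~~+~~
+~~~+
~~++~
+~~~~
~~+~~
+~+~+
gen 2: ~~~~~
~++~+
++~+~
~+++~
+~~++
~~+~~
gen 3: ~+++~
~++++
~~~~~
~~~~~
+~~~+
~~~++
gen 4: ~+~~~
++~~+
~~++~
~~~~~
+~~++
~+~~~
gen 5: ~++~~
++~++
+++++
~~+~~
+~~~+
~++~+
gen 6: ~~~~~
~~~~~
~~~~~
~~+~~
+~+~+
~~+~+
gen 7: ~~~~~
~~~~~
~~~~~
~+~+~
+~+~+
++~~+
gen 8: +~~~~
~~~~~
~~~~~
+++++
~~+~~
~+~++
gen 9: +~~~+
~~~~~
+++++
+++++
~~~~~
+++++
gen 10: ~~+~~
~~+~~
~~~~~
~~~~~
~~~~~
~+++~
gen 11: ~~~~~
~~~~~
~~~~~
~~~~~
~~+~~
~+++~
gen 12: ~~+~~
~~~~~
~~~~~
~~~~~
~+++~
~+++~
gen 13: ~+++~
~~~~~
~~~~~
~~+~~
~+~+~
~~~~~
gen 14: ~~+~~
~~+~~
~~~~~
~~+~~
~~+~~
~+~+~
gen 15: ~+++~
~~~~~
~~~~~
~~~~~
~+++~
~+~+~
gen 16: ~+~+~
~~+~~
~~~~~
~~+~~
~+~+~
+~~~+

1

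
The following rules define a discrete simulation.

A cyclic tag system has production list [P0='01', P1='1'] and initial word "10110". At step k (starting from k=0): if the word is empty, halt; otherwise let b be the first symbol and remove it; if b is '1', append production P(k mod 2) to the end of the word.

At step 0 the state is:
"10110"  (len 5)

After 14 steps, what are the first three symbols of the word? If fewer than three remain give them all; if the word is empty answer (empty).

0) "10110"  (len 5)
1) "011001"  (len 6)
2) "11001"  (len 5)
3) "100101"  (len 6)
4) "001011"  (len 6)
5) "01011"  (len 5)
6) "1011"  (len 4)
7) "01101"  (len 5)
8) "1101"  (len 4)
9) "10101"  (len 5)
10) "01011"  (len 5)
11) "1011"  (len 4)
12) "0111"  (len 4)
13) "111"  (len 3)
14) "111"  (len 3)

111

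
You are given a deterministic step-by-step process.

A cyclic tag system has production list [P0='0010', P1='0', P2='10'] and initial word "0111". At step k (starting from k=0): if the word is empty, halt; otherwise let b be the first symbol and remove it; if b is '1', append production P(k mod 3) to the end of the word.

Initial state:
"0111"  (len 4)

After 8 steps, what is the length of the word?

5

step 0: "0111"  (len 4)
step 1: "111"  (len 3)
step 2: "110"  (len 3)
step 3: "1010"  (len 4)
step 4: "0100010"  (len 7)
step 5: "100010"  (len 6)
step 6: "0001010"  (len 7)
step 7: "001010"  (len 6)
step 8: "01010"  (len 5)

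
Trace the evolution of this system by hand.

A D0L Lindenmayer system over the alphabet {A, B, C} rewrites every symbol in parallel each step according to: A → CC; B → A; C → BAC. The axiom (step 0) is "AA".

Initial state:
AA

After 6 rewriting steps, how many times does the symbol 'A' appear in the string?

step 0: AA
step 1: CCCC
step 2: BACBACBACBAC
step 3: ACCBACACCBACACCBACACCBAC
step 4: CCBACBACACCBACCCBACBACACCBACCCBACBACACCBACCCBACBACACCBAC
step 5: BACBACACCBACACCBACCCBACBACACCBACBACBACACCBACACCBACCCBACBAC…ACCBACACCBACCCBACBACACCBACBACBACACCBACACCBACCCBACBACACCBAC  (len 128)
step 6: ACCBACACCBACCCBACBACACCBACCCBACBACACCBACBACBACACCBACACCBAC…BACBACACCBACCCBACBACACCBACBACBACACCBACACCBACCCBACBACACCBAC  (len 288)

88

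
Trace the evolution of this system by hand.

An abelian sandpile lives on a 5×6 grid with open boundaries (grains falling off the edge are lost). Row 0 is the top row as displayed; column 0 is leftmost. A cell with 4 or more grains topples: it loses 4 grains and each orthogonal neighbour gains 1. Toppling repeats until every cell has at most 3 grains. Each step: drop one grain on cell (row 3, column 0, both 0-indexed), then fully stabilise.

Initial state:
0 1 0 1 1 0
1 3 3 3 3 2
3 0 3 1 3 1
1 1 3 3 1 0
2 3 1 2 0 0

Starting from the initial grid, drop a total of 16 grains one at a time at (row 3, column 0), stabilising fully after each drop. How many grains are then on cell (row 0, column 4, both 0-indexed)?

gen 0: 0 1 0 1 1 0
1 3 3 3 3 2
3 0 3 1 3 1
1 1 3 3 1 0
2 3 1 2 0 0
gen 1: 0 1 0 1 1 0
1 3 3 3 3 2
3 0 3 1 3 1
2 1 3 3 1 0
2 3 1 2 0 0
gen 2: 0 1 0 1 1 0
1 3 3 3 3 2
3 0 3 1 3 1
3 1 3 3 1 0
2 3 1 2 0 0
gen 3: 0 1 0 1 1 0
2 3 3 3 3 2
0 1 3 1 3 1
1 2 3 3 1 0
3 3 1 2 0 0
gen 4: 0 1 0 1 1 0
2 3 3 3 3 2
0 1 3 1 3 1
2 2 3 3 1 0
3 3 1 2 0 0
gen 5: 0 1 0 1 1 0
2 3 3 3 3 2
0 1 3 1 3 1
3 2 3 3 1 0
3 3 1 2 0 0
gen 6: 0 2 1 2 2 0
3 1 2 2 1 3
2 0 3 1 1 2
2 2 2 1 3 0
1 1 3 3 0 0
gen 7: 0 2 1 2 2 0
3 1 2 2 1 3
2 0 3 1 1 2
3 2 2 1 3 0
1 1 3 3 0 0
gen 8: 0 2 1 2 2 0
3 1 2 2 1 3
3 0 3 1 1 2
0 3 2 1 3 0
2 1 3 3 0 0
gen 9: 0 2 1 2 2 0
3 1 2 2 1 3
3 0 3 1 1 2
1 3 2 1 3 0
2 1 3 3 0 0
gen 10: 0 2 1 2 2 0
3 1 2 2 1 3
3 0 3 1 1 2
2 3 2 1 3 0
2 1 3 3 0 0
gen 11: 0 2 1 2 2 0
3 1 2 2 1 3
3 0 3 1 1 2
3 3 2 1 3 0
2 1 3 3 0 0
gen 12: 1 2 1 2 2 0
0 2 2 2 1 3
1 2 3 1 1 2
2 0 3 1 3 0
3 2 3 3 0 0
gen 13: 1 2 1 2 2 0
0 2 2 2 1 3
1 2 3 1 1 2
3 0 3 1 3 0
3 2 3 3 0 0
gen 14: 1 2 1 2 2 0
0 2 2 2 1 3
2 2 3 1 1 2
1 1 3 1 3 0
0 3 3 3 0 0
gen 15: 1 2 1 2 2 0
0 2 2 2 1 3
2 2 3 1 1 2
2 1 3 1 3 0
0 3 3 3 0 0
gen 16: 1 2 1 2 2 0
0 2 2 2 1 3
2 2 3 1 1 2
3 1 3 1 3 0
0 3 3 3 0 0

2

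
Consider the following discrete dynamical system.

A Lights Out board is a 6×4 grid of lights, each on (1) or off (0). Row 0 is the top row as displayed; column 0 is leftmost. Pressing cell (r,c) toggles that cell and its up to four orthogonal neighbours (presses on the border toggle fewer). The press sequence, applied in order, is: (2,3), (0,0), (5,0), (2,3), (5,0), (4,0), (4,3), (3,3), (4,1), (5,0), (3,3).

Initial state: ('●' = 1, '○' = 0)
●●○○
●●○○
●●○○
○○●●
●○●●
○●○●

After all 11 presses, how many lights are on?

0) ●●○○
●●○○
●●○○
○○●●
●○●●
○●○●
1) ●●○○
●●○●
●●●●
○○●○
●○●●
○●○●
2) ○○○○
○●○●
●●●●
○○●○
●○●●
○●○●
3) ○○○○
○●○●
●●●●
○○●○
○○●●
●○○●
4) ○○○○
○●○○
●●○○
○○●●
○○●●
●○○●
5) ○○○○
○●○○
●●○○
○○●●
●○●●
○●○●
6) ○○○○
○●○○
●●○○
●○●●
○●●●
●●○●
7) ○○○○
○●○○
●●○○
●○●○
○●○○
●●○○
8) ○○○○
○●○○
●●○●
●○○●
○●○●
●●○○
9) ○○○○
○●○○
●●○●
●●○●
●○●●
●○○○
10) ○○○○
○●○○
●●○●
●●○●
○○●●
○●○○
11) ○○○○
○●○○
●●○○
●●●○
○○●○
○●○○

8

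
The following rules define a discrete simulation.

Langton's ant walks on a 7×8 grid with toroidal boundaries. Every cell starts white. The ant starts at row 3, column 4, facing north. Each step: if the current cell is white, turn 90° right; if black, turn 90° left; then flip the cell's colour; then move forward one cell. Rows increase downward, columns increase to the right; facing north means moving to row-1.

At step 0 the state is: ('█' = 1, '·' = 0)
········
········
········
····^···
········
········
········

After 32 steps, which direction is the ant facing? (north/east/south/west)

south

k=0  ········
········
········
····^···
········
········
········
k=1  ········
········
········
····█>··
········
········
········
k=2  ········
········
········
····██··
·····v··
········
········
k=3  ········
········
········
····██··
····<█··
········
········
k=4  ········
········
········
····^█··
····██··
········
········
k=5  ········
········
········
···<·█··
····██··
········
········
k=6  ········
········
···^····
···█·█··
····██··
········
········
k=7  ········
········
···█>···
···█·█··
····██··
········
········
k=8  ········
········
···██···
···█v█··
····██··
········
········
k=9  ········
········
···██···
···<██··
····██··
········
········
k=10  ········
········
···██···
····██··
···v██··
········
········
k=11  ········
········
···██···
····██··
··<███··
········
········
k=12  ········
········
···██···
··^·██··
··████··
········
········
k=13  ········
········
···██···
··█>██··
··████··
········
········
k=14  ········
········
···██···
··████··
··█v██··
········
········
k=15  ········
········
···██···
··████··
··█·>█··
········
········
k=16  ········
········
···██···
··██^█··
··█··█··
········
········
k=17  ········
········
···██···
··█<·█··
··█··█··
········
········
k=18  ········
········
···██···
··█··█··
··█v·█··
········
········
k=19  ········
········
···██···
··█··█··
··<█·█··
········
········
k=20  ········
········
···██···
··█··█··
···█·█··
··v·····
········
k=21  ········
········
···██···
··█··█··
···█·█··
·<█·····
········
k=22  ········
········
···██···
··█··█··
·^·█·█··
·██·····
········
k=23  ········
········
···██···
··█··█··
·█>█·█··
·██·····
········
k=24  ········
········
···██···
··█··█··
·███·█··
·█v·····
········
k=25  ········
········
···██···
··█··█··
·███·█··
·█·>····
········
k=26  ········
········
···██···
··█··█··
·███·█··
·█·█····
···v····
k=27  ········
········
···██···
··█··█··
·███·█··
·█·█····
··<█····
k=28  ········
········
···██···
··█··█··
·███·█··
·█^█····
··██····
k=29  ········
········
···██···
··█··█··
·███·█··
·██>····
··██····
k=30  ········
········
···██···
··█··█··
·██^·█··
·██·····
··██····
k=31  ········
········
···██···
··█··█··
·█<··█··
·██·····
··██····
k=32  ········
········
···██···
··█··█··
·█···█··
·█v·····
··██····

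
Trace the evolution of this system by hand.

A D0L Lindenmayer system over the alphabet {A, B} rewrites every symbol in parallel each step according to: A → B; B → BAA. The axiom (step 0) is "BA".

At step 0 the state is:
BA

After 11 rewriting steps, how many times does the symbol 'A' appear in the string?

2048

gen 0: BA
gen 1: BAAB
gen 2: BAABBBAA
gen 3: BAABBBAABAABAABB
gen 4: BAABBBAABAABAABBBAABBBAABBBAABAA
gen 5: BAABBBAABAABAABBBAABBBAABBBAABAABAABBBAABAABAABBBAABAABAABBBAABB
gen 6: BAABBBAABAABAABBBAABBBAABBBAABAABAABBBAABAABAABBBAABAABAAB…AABAABAABBBAABBBAABBBAABAABAABBBAABBBAABBBAABAABAABBBAABAA  (len 128)
gen 7: BAABBBAABAABAABBBAABBBAABBBAABAABAABBBAABAABAABBBAABAABAAB…AABAABAABBBAABAABAABBBAABAABAABBBAABBBAABBBAABAABAABBBAABB  (len 256)
gen 8: BAABBBAABAABAABBBAABBBAABBBAABAABAABBBAABAABAABBBAABAABAAB…ABAABAABBBAABAABAABBBAABAABAABBBAABBBAABBBAABAABAABBBAABAA  (len 512)
gen 9: BAABBBAABAABAABBBAABBBAABBBAABAABAABBBAABAABAABBBAABAABAAB…AABAABAABBBAABAABAABBBAABAABAABBBAABBBAABBBAABAABAABBBAABB  (len 1024)
gen 10: BAABBBAABAABAABBBAABBBAABBBAABAABAABBBAABAABAABBBAABAABAAB…ABAABAABBBAABAABAABBBAABAABAABBBAABBBAABBBAABAABAABBBAABAA  (len 2048)
gen 11: BAABBBAABAABAABBBAABBBAABBBAABAABAABBBAABAABAABBBAABAABAAB…AABAABAABBBAABAABAABBBAABAABAABBBAABBBAABBBAABAABAABBBAABB  (len 4096)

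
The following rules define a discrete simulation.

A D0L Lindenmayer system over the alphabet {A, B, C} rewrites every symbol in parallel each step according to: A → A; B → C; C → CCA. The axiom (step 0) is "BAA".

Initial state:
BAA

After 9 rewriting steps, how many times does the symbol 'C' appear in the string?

t=0: BAA
t=1: CAA
t=2: CCAAA
t=3: CCACCAAAA
t=4: CCACCAACCACCAAAAA
t=5: CCACCAACCACCAAACCACCAACCACCAAAAAA
t=6: CCACCAACCACCAAACCACCAACCACCAAAACCACCAACCACCAAACCACCAACCACCAAAAAAA
t=7: CCACCAACCACCAAACCACCAACCACCAAAACCACCAACCACCAAACCACCAACCACC…CACCAAACCACCAACCACCAAAACCACCAACCACCAAACCACCAACCACCAAAAAAAA  (len 129)
t=8: CCACCAACCACCAAACCACCAACCACCAAAACCACCAACCACCAAACCACCAACCACC…ACCAAACCACCAACCACCAAAACCACCAACCACCAAACCACCAACCACCAAAAAAAAA  (len 257)
t=9: CCACCAACCACCAAACCACCAACCACCAAAACCACCAACCACCAAACCACCAACCACC…CCAAACCACCAACCACCAAAACCACCAACCACCAAACCACCAACCACCAAAAAAAAAA  (len 513)

256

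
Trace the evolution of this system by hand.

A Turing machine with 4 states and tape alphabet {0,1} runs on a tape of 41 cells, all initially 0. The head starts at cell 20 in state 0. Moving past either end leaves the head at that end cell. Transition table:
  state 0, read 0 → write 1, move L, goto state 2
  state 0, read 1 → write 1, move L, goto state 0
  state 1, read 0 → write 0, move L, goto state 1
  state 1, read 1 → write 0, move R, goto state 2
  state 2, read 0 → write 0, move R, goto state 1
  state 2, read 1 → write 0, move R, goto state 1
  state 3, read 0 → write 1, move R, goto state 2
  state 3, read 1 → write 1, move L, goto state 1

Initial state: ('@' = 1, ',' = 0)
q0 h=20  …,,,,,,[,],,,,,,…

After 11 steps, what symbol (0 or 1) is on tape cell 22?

t=0: q0 h=20  …,,,,,,[,],,,,,,…
t=1: q2 h=19  …,,,,,,[,]@,,,,,…
t=2: q1 h=20  …,,,,,,[@],,,,,,…
t=3: q2 h=21  …,,,,,,[,],,,,,,…
t=4: q1 h=22  …,,,,,,[,],,,,,,…
t=5: q1 h=21  …,,,,,,[,],,,,,,…
t=6: q1 h=20  …,,,,,,[,],,,,,,…
t=7: q1 h=19  …,,,,,,[,],,,,,,…
t=8: q1 h=18  …,,,,,,[,],,,,,,…
t=9: q1 h=17  …,,,,,,[,],,,,,,…
t=10: q1 h=16  …,,,,,,[,],,,,,,…
t=11: q1 h=15  …,,,,,,[,],,,,,,…

0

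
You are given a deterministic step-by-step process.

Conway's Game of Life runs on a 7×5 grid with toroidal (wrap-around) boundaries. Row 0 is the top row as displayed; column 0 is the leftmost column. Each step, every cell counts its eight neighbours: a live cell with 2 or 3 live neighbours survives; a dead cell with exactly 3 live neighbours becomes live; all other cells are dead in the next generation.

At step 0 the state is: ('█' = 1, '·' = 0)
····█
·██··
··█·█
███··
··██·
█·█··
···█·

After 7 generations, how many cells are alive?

k=0  ····█
·██··
··█·█
███··
··██·
█·█··
···█·
k=1  ··██·
███··
·····
█···█
█··██
·██·█
···██
k=2  █····
·███·
····█
█··█·
··█··
·██··
██··█
k=3  ···█·
█████
██··█
···██
··██·
··██·
··█·█
k=4  ·····
·····
·····
·█···
·····
·█··█
··█·█
k=5  ·····
·····
·····
·····
█····
█··█·
█··█·
k=6  ·····
·····
·····
·····
····█
██···
·····
k=7  ·····
·····
·····
·····
█····
█····
·····

2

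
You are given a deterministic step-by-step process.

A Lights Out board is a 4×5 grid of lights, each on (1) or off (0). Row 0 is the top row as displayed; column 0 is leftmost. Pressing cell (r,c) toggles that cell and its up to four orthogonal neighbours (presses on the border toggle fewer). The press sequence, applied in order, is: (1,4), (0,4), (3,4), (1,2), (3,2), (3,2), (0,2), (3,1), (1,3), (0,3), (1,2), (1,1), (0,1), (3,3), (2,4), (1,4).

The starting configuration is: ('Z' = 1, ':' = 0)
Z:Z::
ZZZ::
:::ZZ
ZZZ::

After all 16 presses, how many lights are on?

6

t=0: Z:Z::
ZZZ::
:::ZZ
ZZZ::
t=1: Z:Z:Z
ZZZZZ
:::Z:
ZZZ::
t=2: Z:ZZ:
ZZZZ:
:::Z:
ZZZ::
t=3: Z:ZZ:
ZZZZ:
:::ZZ
ZZZZZ
t=4: Z::Z:
Z::::
::ZZZ
ZZZZZ
t=5: Z::Z:
Z::::
:::ZZ
Z:::Z
t=6: Z::Z:
Z::::
::ZZZ
ZZZZZ
t=7: ZZZ::
Z:Z::
::ZZZ
ZZZZZ
t=8: ZZZ::
Z:Z::
:ZZZZ
:::ZZ
t=9: ZZZZ:
Z::ZZ
:ZZ:Z
:::ZZ
t=10: ZZ::Z
Z:::Z
:ZZ:Z
:::ZZ
t=11: ZZZ:Z
ZZZZZ
:Z::Z
:::ZZ
t=12: Z:Z:Z
:::ZZ
::::Z
:::ZZ
t=13: :Z::Z
:Z:ZZ
::::Z
:::ZZ
t=14: :Z::Z
:Z:ZZ
:::ZZ
::Z::
t=15: :Z::Z
:Z:Z:
:::::
::Z:Z
t=16: :Z:::
:Z::Z
::::Z
::Z:Z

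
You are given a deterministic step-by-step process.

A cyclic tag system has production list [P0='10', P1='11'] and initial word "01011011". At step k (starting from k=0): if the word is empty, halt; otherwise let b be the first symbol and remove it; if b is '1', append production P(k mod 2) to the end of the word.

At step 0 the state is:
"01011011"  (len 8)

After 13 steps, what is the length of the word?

0) "01011011"  (len 8)
1) "1011011"  (len 7)
2) "01101111"  (len 8)
3) "1101111"  (len 7)
4) "10111111"  (len 8)
5) "011111110"  (len 9)
6) "11111110"  (len 8)
7) "111111010"  (len 9)
8) "1111101011"  (len 10)
9) "11110101110"  (len 11)
10) "111010111011"  (len 12)
11) "1101011101110"  (len 13)
12) "10101110111011"  (len 14)
13) "010111011101110"  (len 15)

15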